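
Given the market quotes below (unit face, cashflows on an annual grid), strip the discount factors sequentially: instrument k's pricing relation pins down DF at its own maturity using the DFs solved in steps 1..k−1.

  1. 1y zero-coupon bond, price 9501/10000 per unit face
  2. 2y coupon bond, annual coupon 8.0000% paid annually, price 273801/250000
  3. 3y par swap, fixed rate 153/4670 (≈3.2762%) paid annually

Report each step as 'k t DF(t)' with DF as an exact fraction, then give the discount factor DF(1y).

1 1 9501/10000
2 2 9437/10000
3 3 4541/5000
DF(1y) = 9501/10000 ≈ 0.950100

step 1 [1y] zero: DF = P = 9501/10000 ≈ 0.950100
step 2 [2y] bond c/1=2/25: DF=(273801/250000 − 2/25·(0.950100))/(1+2/25) = 9437/10000 ≈ 0.943700
step 3 [3y] swap r/1=153/4670: DF=(1 − 153/4670·(0.950100+0.943700))/(1+153/4670) = 4541/5000 ≈ 0.908200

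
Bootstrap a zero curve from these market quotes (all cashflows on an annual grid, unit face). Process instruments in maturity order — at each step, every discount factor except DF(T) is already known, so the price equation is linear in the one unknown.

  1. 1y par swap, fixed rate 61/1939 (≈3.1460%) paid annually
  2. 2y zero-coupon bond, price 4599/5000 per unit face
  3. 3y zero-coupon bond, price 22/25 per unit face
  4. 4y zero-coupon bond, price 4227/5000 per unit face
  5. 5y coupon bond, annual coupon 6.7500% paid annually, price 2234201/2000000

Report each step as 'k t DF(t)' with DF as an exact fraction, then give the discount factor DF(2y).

1 1 1939/2000
2 2 4599/5000
3 3 22/25
4 4 4227/5000
5 5 8179/10000
DF(2y) = 4599/5000 ≈ 0.919800

step 1 [1y] swap r/1=61/1939: DF=(1 − 61/1939·(0))/(1+61/1939) = 1939/2000 ≈ 0.969500
step 2 [2y] zero: DF = P = 4599/5000 ≈ 0.919800
step 3 [3y] zero: DF = P = 22/25 ≈ 0.880000
step 4 [4y] zero: DF = P = 4227/5000 ≈ 0.845400
step 5 [5y] bond c/1=27/400: DF=(2234201/2000000 − 27/400·(0.969500+0.919800+0.880000+0.845400))/(1+27/400) = 8179/10000 ≈ 0.817900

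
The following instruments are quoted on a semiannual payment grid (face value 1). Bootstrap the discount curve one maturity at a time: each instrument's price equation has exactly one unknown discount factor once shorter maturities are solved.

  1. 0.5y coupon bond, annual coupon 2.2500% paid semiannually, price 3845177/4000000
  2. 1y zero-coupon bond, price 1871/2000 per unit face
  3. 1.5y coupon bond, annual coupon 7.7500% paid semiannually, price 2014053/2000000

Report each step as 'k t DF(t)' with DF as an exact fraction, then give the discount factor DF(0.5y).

1 1/2 4753/5000
2 1 1871/2000
3 3/2 8991/10000
DF(0.5y) = 4753/5000 ≈ 0.950600

step 1 [0.5y] bond c/2=9/800: DF=(3845177/4000000 − 9/800·(0))/(1+9/800) = 4753/5000 ≈ 0.950600
step 2 [1y] zero: DF = P = 1871/2000 ≈ 0.935500
step 3 [1.5y] bond c/2=31/800: DF=(2014053/2000000 − 31/800·(0.950600+0.935500))/(1+31/800) = 8991/10000 ≈ 0.899100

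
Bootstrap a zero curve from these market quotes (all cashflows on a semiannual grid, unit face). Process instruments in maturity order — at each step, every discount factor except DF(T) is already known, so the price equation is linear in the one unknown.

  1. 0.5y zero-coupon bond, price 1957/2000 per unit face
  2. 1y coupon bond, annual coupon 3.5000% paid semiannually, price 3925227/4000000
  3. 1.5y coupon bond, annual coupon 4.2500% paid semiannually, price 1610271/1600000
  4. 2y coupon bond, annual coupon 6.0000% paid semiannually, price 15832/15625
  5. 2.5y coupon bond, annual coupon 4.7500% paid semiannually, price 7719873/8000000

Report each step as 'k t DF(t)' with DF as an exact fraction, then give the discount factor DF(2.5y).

step 1 [0.5y] zero: DF = P = 1957/2000 ≈ 0.978500
step 2 [1y] bond c/2=7/400: DF=(3925227/4000000 − 7/400·(0.978500))/(1+7/400) = 2369/2500 ≈ 0.947600
step 3 [1.5y] bond c/2=17/800: DF=(1610271/1600000 − 17/800·(0.978500+0.947600))/(1+17/800) = 4727/5000 ≈ 0.945400
step 4 [2y] bond c/2=3/100: DF=(15832/15625 − 3/100·(0.978500+0.947600+0.945400))/(1+3/100) = 9001/10000 ≈ 0.900100
step 5 [2.5y] bond c/2=19/800: DF=(7719873/8000000 − 19/800·(0.978500+0.947600+0.945400+0.900100))/(1+19/800) = 8551/10000 ≈ 0.855100

1 1/2 1957/2000
2 1 2369/2500
3 3/2 4727/5000
4 2 9001/10000
5 5/2 8551/10000
DF(2.5y) = 8551/10000 ≈ 0.855100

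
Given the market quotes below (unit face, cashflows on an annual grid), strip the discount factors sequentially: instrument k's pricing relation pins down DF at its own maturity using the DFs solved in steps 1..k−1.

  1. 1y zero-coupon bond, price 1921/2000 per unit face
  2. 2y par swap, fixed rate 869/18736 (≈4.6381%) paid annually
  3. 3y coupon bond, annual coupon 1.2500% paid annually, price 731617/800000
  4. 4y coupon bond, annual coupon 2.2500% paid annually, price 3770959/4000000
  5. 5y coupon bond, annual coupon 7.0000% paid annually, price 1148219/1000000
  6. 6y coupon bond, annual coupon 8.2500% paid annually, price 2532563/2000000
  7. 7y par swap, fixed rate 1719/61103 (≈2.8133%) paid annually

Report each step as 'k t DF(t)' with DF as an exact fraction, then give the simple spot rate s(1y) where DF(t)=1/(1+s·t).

1 1 1921/2000
2 2 9131/10000
3 3 8801/10000
4 4 4307/5000
5 5 4183/5000
6 6 1661/2000
7 7 8281/10000
s(1y) = (1/(1921/2000) − 1)/(1) = 79/1921 ≈ 4.1124%

step 1 [1y] zero: DF = P = 1921/2000 ≈ 0.960500
step 2 [2y] swap r/1=869/18736: DF=(1 − 869/18736·(0.960500))/(1+869/18736) = 9131/10000 ≈ 0.913100
step 3 [3y] bond c/1=1/80: DF=(731617/800000 − 1/80·(0.960500+0.913100))/(1+1/80) = 8801/10000 ≈ 0.880100
step 4 [4y] bond c/1=9/400: DF=(3770959/4000000 − 9/400·(0.960500+0.913100+0.880100))/(1+9/400) = 4307/5000 ≈ 0.861400
step 5 [5y] bond c/1=7/100: DF=(1148219/1000000 − 7/100·(0.960500+0.913100+0.880100+0.861400))/(1+7/100) = 4183/5000 ≈ 0.836600
step 6 [6y] bond c/1=33/400: DF=(2532563/2000000 − 33/400·(0.960500+0.913100+0.880100+0.861400+0.836600))/(1+33/400) = 1661/2000 ≈ 0.830500
step 7 [7y] swap r/1=1719/61103: DF=(1 − 1719/61103·(0.960500+0.913100+0.880100+0.861400+0.836600+0.830500))/(1+1719/61103) = 8281/10000 ≈ 0.828100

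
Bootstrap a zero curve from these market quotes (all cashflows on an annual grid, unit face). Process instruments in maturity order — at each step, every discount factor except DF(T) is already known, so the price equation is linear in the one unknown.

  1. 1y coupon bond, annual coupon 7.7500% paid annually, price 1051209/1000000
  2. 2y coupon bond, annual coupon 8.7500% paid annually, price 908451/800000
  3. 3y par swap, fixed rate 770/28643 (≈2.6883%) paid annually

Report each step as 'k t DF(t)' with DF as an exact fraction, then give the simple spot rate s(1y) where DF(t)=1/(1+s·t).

step 1 [1y] bond c/1=31/400: DF=(1051209/1000000 − 31/400·(0))/(1+31/400) = 2439/2500 ≈ 0.975600
step 2 [2y] bond c/1=7/80: DF=(908451/800000 − 7/80·(0.975600))/(1+7/80) = 9657/10000 ≈ 0.965700
step 3 [3y] swap r/1=770/28643: DF=(1 − 770/28643·(0.975600+0.965700))/(1+770/28643) = 923/1000 ≈ 0.923000

1 1 2439/2500
2 2 9657/10000
3 3 923/1000
s(1y) = (1/(2439/2500) − 1)/(1) = 61/2439 ≈ 2.5010%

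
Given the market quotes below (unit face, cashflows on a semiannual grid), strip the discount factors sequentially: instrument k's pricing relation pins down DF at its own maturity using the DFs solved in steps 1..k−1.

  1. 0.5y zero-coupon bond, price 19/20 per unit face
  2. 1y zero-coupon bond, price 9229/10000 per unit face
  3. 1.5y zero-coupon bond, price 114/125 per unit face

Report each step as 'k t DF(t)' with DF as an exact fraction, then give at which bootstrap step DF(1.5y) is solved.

step 1 [0.5y] zero: DF = P = 19/20 ≈ 0.950000
step 2 [1y] zero: DF = P = 9229/10000 ≈ 0.922900
step 3 [1.5y] zero: DF = P = 114/125 ≈ 0.912000

1 1/2 19/20
2 1 9229/10000
3 3/2 114/125
DF(1.5y) is solved at step 3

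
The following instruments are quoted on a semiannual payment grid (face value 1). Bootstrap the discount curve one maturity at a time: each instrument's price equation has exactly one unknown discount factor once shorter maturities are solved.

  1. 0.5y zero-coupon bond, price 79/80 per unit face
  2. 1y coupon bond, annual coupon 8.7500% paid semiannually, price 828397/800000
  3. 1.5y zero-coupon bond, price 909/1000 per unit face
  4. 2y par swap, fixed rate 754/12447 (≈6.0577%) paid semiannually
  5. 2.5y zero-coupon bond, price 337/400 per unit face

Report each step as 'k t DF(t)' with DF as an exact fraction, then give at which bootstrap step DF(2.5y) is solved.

step 1 [0.5y] zero: DF = P = 79/80 ≈ 0.987500
step 2 [1y] bond c/2=7/160: DF=(828397/800000 − 7/160·(0.987500))/(1+7/160) = 9507/10000 ≈ 0.950700
step 3 [1.5y] zero: DF = P = 909/1000 ≈ 0.909000
step 4 [2y] swap r/2=377/12447: DF=(1 − 377/12447·(0.987500+0.950700+0.909000))/(1+377/12447) = 8869/10000 ≈ 0.886900
step 5 [2.5y] zero: DF = P = 337/400 ≈ 0.842500

1 1/2 79/80
2 1 9507/10000
3 3/2 909/1000
4 2 8869/10000
5 5/2 337/400
DF(2.5y) is solved at step 5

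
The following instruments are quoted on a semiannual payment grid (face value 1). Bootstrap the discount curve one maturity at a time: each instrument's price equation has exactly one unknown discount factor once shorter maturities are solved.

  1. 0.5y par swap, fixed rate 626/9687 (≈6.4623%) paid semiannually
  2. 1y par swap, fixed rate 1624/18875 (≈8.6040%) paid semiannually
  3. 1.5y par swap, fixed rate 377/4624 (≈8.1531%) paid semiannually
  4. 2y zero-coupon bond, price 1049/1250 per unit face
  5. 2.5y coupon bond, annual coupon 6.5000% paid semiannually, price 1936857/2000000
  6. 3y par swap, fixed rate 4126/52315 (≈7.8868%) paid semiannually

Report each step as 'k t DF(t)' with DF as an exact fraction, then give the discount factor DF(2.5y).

step 1 [0.5y] swap r/2=313/9687: DF=(1 − 313/9687·(0))/(1+313/9687) = 9687/10000 ≈ 0.968700
step 2 [1y] swap r/2=812/18875: DF=(1 − 812/18875·(0.968700))/(1+812/18875) = 2297/2500 ≈ 0.918800
step 3 [1.5y] swap r/2=377/9248: DF=(1 − 377/9248·(0.968700+0.918800))/(1+377/9248) = 8869/10000 ≈ 0.886900
step 4 [2y] zero: DF = P = 1049/1250 ≈ 0.839200
step 5 [2.5y] bond c/2=13/400: DF=(1936857/2000000 − 13/400·(0.968700+0.918800+0.886900+0.839200))/(1+13/400) = 4121/5000 ≈ 0.824200
step 6 [3y] swap r/2=2063/52315: DF=(1 − 2063/52315·(0.968700+0.918800+0.886900+0.839200+0.824200))/(1+2063/52315) = 7937/10000 ≈ 0.793700

1 1/2 9687/10000
2 1 2297/2500
3 3/2 8869/10000
4 2 1049/1250
5 5/2 4121/5000
6 3 7937/10000
DF(2.5y) = 4121/5000 ≈ 0.824200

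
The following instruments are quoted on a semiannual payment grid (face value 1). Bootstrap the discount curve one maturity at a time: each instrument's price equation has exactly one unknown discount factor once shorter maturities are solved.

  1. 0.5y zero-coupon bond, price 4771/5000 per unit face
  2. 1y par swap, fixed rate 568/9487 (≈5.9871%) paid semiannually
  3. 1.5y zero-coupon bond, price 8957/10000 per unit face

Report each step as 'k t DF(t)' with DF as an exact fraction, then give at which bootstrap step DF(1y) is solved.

step 1 [0.5y] zero: DF = P = 4771/5000 ≈ 0.954200
step 2 [1y] swap r/2=284/9487: DF=(1 − 284/9487·(0.954200))/(1+284/9487) = 1179/1250 ≈ 0.943200
step 3 [1.5y] zero: DF = P = 8957/10000 ≈ 0.895700

1 1/2 4771/5000
2 1 1179/1250
3 3/2 8957/10000
DF(1y) is solved at step 2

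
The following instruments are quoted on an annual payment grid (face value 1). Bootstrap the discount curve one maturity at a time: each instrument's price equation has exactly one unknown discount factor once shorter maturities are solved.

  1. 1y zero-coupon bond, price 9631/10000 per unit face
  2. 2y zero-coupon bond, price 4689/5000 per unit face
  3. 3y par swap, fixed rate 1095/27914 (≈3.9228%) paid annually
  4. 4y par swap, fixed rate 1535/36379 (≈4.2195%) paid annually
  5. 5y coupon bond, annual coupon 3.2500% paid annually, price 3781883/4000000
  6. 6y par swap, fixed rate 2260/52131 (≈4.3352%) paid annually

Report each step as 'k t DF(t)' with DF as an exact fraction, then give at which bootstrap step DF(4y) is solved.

1 1 9631/10000
2 2 4689/5000
3 3 1781/2000
4 4 1693/2000
5 5 2003/2500
6 6 387/500
DF(4y) is solved at step 4

step 1 [1y] zero: DF = P = 9631/10000 ≈ 0.963100
step 2 [2y] zero: DF = P = 4689/5000 ≈ 0.937800
step 3 [3y] swap r/1=1095/27914: DF=(1 − 1095/27914·(0.963100+0.937800))/(1+1095/27914) = 1781/2000 ≈ 0.890500
step 4 [4y] swap r/1=1535/36379: DF=(1 − 1535/36379·(0.963100+0.937800+0.890500))/(1+1535/36379) = 1693/2000 ≈ 0.846500
step 5 [5y] bond c/1=13/400: DF=(3781883/4000000 − 13/400·(0.963100+0.937800+0.890500+0.846500))/(1+13/400) = 2003/2500 ≈ 0.801200
step 6 [6y] swap r/1=2260/52131: DF=(1 − 2260/52131·(0.963100+0.937800+0.890500+0.846500+0.801200))/(1+2260/52131) = 387/500 ≈ 0.774000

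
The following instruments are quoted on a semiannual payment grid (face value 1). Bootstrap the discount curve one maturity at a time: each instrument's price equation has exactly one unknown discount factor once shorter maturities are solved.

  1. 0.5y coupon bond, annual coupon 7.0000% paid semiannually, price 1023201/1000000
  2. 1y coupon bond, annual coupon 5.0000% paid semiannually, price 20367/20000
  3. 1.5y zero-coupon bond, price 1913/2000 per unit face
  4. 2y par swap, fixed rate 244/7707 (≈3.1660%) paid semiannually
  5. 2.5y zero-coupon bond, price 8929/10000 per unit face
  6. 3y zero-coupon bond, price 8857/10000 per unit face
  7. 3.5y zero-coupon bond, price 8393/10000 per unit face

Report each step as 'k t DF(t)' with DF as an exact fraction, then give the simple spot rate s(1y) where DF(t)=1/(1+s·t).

1 1/2 4943/5000
2 1 4847/5000
3 3/2 1913/2000
4 2 939/1000
5 5/2 8929/10000
6 3 8857/10000
7 7/2 8393/10000
s(1y) = (1/(4847/5000) − 1)/(1) = 153/4847 ≈ 3.1566%

step 1 [0.5y] bond c/2=7/200: DF=(1023201/1000000 − 7/200·(0))/(1+7/200) = 4943/5000 ≈ 0.988600
step 2 [1y] bond c/2=1/40: DF=(20367/20000 − 1/40·(0.988600))/(1+1/40) = 4847/5000 ≈ 0.969400
step 3 [1.5y] zero: DF = P = 1913/2000 ≈ 0.956500
step 4 [2y] swap r/2=122/7707: DF=(1 − 122/7707·(0.988600+0.969400+0.956500))/(1+122/7707) = 939/1000 ≈ 0.939000
step 5 [2.5y] zero: DF = P = 8929/10000 ≈ 0.892900
step 6 [3y] zero: DF = P = 8857/10000 ≈ 0.885700
step 7 [3.5y] zero: DF = P = 8393/10000 ≈ 0.839300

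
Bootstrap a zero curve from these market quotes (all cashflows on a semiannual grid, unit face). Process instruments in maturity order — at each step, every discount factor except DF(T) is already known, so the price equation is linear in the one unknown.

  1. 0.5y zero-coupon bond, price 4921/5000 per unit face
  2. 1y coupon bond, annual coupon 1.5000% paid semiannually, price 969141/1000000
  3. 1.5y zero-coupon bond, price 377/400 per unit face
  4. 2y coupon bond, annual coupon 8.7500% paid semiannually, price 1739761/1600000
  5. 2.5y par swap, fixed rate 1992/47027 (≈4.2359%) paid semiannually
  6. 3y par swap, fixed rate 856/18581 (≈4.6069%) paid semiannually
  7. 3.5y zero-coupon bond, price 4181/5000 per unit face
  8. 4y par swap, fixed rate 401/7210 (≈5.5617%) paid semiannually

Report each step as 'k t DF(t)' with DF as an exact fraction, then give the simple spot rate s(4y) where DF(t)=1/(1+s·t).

1 1/2 4921/5000
2 1 4773/5000
3 3/2 377/400
4 2 921/1000
5 5/2 2251/2500
6 3 2179/2500
7 7/2 4181/5000
8 4 1599/2000
s(4y) = (1/(1599/2000) − 1)/(4) = 401/6396 ≈ 6.2695%

step 1 [0.5y] zero: DF = P = 4921/5000 ≈ 0.984200
step 2 [1y] bond c/2=3/400: DF=(969141/1000000 − 3/400·(0.984200))/(1+3/400) = 4773/5000 ≈ 0.954600
step 3 [1.5y] zero: DF = P = 377/400 ≈ 0.942500
step 4 [2y] bond c/2=7/160: DF=(1739761/1600000 − 7/160·(0.984200+0.954600+0.942500))/(1+7/160) = 921/1000 ≈ 0.921000
step 5 [2.5y] swap r/2=996/47027: DF=(1 − 996/47027·(0.984200+0.954600+0.942500+0.921000))/(1+996/47027) = 2251/2500 ≈ 0.900400
step 6 [3y] swap r/2=428/18581: DF=(1 − 428/18581·(0.984200+0.954600+0.942500+0.921000+0.900400))/(1+428/18581) = 2179/2500 ≈ 0.871600
step 7 [3.5y] zero: DF = P = 4181/5000 ≈ 0.836200
step 8 [4y] swap r/2=401/14420: DF=(1 − 401/14420·(0.984200+0.954600+0.942500+0.921000+0.900400+0.871600+0.836200))/(1+401/14420) = 1599/2000 ≈ 0.799500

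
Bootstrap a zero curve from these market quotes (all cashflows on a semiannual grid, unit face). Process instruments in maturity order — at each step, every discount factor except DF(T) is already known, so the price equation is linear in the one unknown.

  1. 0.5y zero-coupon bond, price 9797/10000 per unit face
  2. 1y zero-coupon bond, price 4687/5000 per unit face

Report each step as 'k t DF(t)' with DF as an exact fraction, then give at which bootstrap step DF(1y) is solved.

1 1/2 9797/10000
2 1 4687/5000
DF(1y) is solved at step 2

step 1 [0.5y] zero: DF = P = 9797/10000 ≈ 0.979700
step 2 [1y] zero: DF = P = 4687/5000 ≈ 0.937400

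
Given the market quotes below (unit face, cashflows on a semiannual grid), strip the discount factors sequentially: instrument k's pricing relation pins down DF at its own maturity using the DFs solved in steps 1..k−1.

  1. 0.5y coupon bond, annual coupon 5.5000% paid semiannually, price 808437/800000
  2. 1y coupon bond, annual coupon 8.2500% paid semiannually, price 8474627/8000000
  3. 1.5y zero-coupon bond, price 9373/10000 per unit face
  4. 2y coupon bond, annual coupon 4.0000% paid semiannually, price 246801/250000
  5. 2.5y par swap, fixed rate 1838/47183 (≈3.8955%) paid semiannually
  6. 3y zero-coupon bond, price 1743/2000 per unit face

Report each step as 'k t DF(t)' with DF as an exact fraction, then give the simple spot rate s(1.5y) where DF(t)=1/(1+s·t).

step 1 [0.5y] bond c/2=11/400: DF=(808437/800000 − 11/400·(0))/(1+11/400) = 1967/2000 ≈ 0.983500
step 2 [1y] bond c/2=33/800: DF=(8474627/8000000 − 33/800·(0.983500))/(1+33/800) = 1223/1250 ≈ 0.978400
step 3 [1.5y] zero: DF = P = 9373/10000 ≈ 0.937300
step 4 [2y] bond c/2=1/50: DF=(246801/250000 − 1/50·(0.983500+0.978400+0.937300))/(1+1/50) = 911/1000 ≈ 0.911000
step 5 [2.5y] swap r/2=919/47183: DF=(1 − 919/47183·(0.983500+0.978400+0.937300+0.911000))/(1+919/47183) = 9081/10000 ≈ 0.908100
step 6 [3y] zero: DF = P = 1743/2000 ≈ 0.871500

1 1/2 1967/2000
2 1 1223/1250
3 3/2 9373/10000
4 2 911/1000
5 5/2 9081/10000
6 3 1743/2000
s(1.5y) = (1/(9373/10000) − 1)/(3/2) = 418/9373 ≈ 4.4596%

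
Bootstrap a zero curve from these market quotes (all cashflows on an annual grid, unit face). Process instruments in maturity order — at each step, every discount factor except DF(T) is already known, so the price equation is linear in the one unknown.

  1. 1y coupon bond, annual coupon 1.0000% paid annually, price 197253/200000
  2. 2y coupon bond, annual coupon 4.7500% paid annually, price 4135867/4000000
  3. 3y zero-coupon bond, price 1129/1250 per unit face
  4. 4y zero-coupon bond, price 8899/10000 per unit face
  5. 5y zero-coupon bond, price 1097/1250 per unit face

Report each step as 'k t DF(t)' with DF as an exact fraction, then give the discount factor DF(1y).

1 1 1953/2000
2 2 2357/2500
3 3 1129/1250
4 4 8899/10000
5 5 1097/1250
DF(1y) = 1953/2000 ≈ 0.976500

step 1 [1y] bond c/1=1/100: DF=(197253/200000 − 1/100·(0))/(1+1/100) = 1953/2000 ≈ 0.976500
step 2 [2y] bond c/1=19/400: DF=(4135867/4000000 − 19/400·(0.976500))/(1+19/400) = 2357/2500 ≈ 0.942800
step 3 [3y] zero: DF = P = 1129/1250 ≈ 0.903200
step 4 [4y] zero: DF = P = 8899/10000 ≈ 0.889900
step 5 [5y] zero: DF = P = 1097/1250 ≈ 0.877600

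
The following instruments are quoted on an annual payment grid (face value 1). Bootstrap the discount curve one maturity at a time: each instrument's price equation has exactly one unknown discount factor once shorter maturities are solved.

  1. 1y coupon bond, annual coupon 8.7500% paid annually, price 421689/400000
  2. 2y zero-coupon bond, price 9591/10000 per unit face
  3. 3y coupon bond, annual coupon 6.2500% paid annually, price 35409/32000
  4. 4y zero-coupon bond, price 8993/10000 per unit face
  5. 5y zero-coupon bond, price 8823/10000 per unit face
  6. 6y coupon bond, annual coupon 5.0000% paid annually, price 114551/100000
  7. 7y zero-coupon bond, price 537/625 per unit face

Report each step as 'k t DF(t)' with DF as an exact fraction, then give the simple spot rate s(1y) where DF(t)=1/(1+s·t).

step 1 [1y] bond c/1=7/80: DF=(421689/400000 − 7/80·(0))/(1+7/80) = 4847/5000 ≈ 0.969400
step 2 [2y] zero: DF = P = 9591/10000 ≈ 0.959100
step 3 [3y] bond c/1=1/16: DF=(35409/32000 − 1/16·(0.969400+0.959100))/(1+1/16) = 116/125 ≈ 0.928000
step 4 [4y] zero: DF = P = 8993/10000 ≈ 0.899300
step 5 [5y] zero: DF = P = 8823/10000 ≈ 0.882300
step 6 [6y] bond c/1=1/20: DF=(114551/100000 − 1/20·(0.969400+0.959100+0.928000+0.899300+0.882300))/(1+1/20) = 8701/10000 ≈ 0.870100
step 7 [7y] zero: DF = P = 537/625 ≈ 0.859200

1 1 4847/5000
2 2 9591/10000
3 3 116/125
4 4 8993/10000
5 5 8823/10000
6 6 8701/10000
7 7 537/625
s(1y) = (1/(4847/5000) − 1)/(1) = 153/4847 ≈ 3.1566%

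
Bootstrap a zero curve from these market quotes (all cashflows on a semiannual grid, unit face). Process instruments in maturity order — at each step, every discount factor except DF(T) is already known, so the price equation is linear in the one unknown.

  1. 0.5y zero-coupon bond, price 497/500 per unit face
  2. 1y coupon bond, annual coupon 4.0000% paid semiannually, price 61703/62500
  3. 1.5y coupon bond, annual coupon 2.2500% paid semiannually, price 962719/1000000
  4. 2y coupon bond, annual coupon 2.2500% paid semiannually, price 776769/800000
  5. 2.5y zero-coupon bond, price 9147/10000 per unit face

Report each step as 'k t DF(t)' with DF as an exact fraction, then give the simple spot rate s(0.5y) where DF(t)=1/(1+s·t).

step 1 [0.5y] zero: DF = P = 497/500 ≈ 0.994000
step 2 [1y] bond c/2=1/50: DF=(61703/62500 − 1/50·(0.994000))/(1+1/50) = 2371/2500 ≈ 0.948400
step 3 [1.5y] bond c/2=9/800: DF=(962719/1000000 − 9/800·(0.994000+0.948400))/(1+9/800) = 1163/1250 ≈ 0.930400
step 4 [2y] bond c/2=9/800: DF=(776769/800000 − 9/800·(0.994000+0.948400+0.930400))/(1+9/800) = 4641/5000 ≈ 0.928200
step 5 [2.5y] zero: DF = P = 9147/10000 ≈ 0.914700

1 1/2 497/500
2 1 2371/2500
3 3/2 1163/1250
4 2 4641/5000
5 5/2 9147/10000
s(0.5y) = (1/(497/500) − 1)/(1/2) = 6/497 ≈ 1.2072%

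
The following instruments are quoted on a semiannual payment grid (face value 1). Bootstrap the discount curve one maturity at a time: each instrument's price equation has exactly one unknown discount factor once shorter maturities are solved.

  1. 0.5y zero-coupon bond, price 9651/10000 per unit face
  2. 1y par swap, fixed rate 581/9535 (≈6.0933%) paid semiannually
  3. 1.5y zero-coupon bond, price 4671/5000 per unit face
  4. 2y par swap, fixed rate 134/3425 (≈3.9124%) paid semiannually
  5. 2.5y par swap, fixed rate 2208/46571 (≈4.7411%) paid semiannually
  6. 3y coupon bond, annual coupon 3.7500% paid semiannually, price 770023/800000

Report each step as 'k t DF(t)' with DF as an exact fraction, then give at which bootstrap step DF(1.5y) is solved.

step 1 [0.5y] zero: DF = P = 9651/10000 ≈ 0.965100
step 2 [1y] swap r/2=581/19070: DF=(1 − 581/19070·(0.965100))/(1+581/19070) = 9419/10000 ≈ 0.941900
step 3 [1.5y] zero: DF = P = 4671/5000 ≈ 0.934200
step 4 [2y] swap r/2=67/3425: DF=(1 − 67/3425·(0.965100+0.941900+0.934200))/(1+67/3425) = 9263/10000 ≈ 0.926300
step 5 [2.5y] swap r/2=1104/46571: DF=(1 − 1104/46571·(0.965100+0.941900+0.934200+0.926300))/(1+1104/46571) = 556/625 ≈ 0.889600
step 6 [3y] bond c/2=3/160: DF=(770023/800000 − 3/160·(0.965100+0.941900+0.934200+0.926300+0.889600))/(1+3/160) = 8591/10000 ≈ 0.859100

1 1/2 9651/10000
2 1 9419/10000
3 3/2 4671/5000
4 2 9263/10000
5 5/2 556/625
6 3 8591/10000
DF(1.5y) is solved at step 3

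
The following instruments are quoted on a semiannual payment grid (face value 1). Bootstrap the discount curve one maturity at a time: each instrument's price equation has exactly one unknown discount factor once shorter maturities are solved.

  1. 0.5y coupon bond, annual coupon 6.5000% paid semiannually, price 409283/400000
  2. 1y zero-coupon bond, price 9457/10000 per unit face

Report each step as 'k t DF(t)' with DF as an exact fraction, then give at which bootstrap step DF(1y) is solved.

step 1 [0.5y] bond c/2=13/400: DF=(409283/400000 − 13/400·(0))/(1+13/400) = 991/1000 ≈ 0.991000
step 2 [1y] zero: DF = P = 9457/10000 ≈ 0.945700

1 1/2 991/1000
2 1 9457/10000
DF(1y) is solved at step 2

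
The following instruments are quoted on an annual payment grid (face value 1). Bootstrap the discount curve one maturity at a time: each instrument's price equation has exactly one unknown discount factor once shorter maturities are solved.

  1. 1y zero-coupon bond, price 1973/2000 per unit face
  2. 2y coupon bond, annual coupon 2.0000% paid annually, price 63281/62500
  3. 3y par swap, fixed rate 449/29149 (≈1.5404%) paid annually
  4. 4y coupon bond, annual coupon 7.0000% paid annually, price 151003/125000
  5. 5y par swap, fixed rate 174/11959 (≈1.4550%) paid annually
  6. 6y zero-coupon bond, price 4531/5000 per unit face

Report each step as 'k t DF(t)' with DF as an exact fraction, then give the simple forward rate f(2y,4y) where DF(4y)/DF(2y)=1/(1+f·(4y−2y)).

step 1 [1y] zero: DF = P = 1973/2000 ≈ 0.986500
step 2 [2y] bond c/1=1/50: DF=(63281/62500 − 1/50·(0.986500))/(1+1/50) = 9733/10000 ≈ 0.973300
step 3 [3y] swap r/1=449/29149: DF=(1 − 449/29149·(0.986500+0.973300))/(1+449/29149) = 9551/10000 ≈ 0.955100
step 4 [4y] bond c/1=7/100: DF=(151003/125000 − 7/100·(0.986500+0.973300+0.955100))/(1+7/100) = 9383/10000 ≈ 0.938300
step 5 [5y] swap r/1=174/11959: DF=(1 − 174/11959·(0.986500+0.973300+0.955100+0.938300))/(1+174/11959) = 1163/1250 ≈ 0.930400
step 6 [6y] zero: DF = P = 4531/5000 ≈ 0.906200

1 1 1973/2000
2 2 9733/10000
3 3 9551/10000
4 4 9383/10000
5 5 1163/1250
6 6 4531/5000
f(2y,4y) = ((9733/10000)/(9383/10000) − 1)/(2) = 175/9383 ≈ 1.8651%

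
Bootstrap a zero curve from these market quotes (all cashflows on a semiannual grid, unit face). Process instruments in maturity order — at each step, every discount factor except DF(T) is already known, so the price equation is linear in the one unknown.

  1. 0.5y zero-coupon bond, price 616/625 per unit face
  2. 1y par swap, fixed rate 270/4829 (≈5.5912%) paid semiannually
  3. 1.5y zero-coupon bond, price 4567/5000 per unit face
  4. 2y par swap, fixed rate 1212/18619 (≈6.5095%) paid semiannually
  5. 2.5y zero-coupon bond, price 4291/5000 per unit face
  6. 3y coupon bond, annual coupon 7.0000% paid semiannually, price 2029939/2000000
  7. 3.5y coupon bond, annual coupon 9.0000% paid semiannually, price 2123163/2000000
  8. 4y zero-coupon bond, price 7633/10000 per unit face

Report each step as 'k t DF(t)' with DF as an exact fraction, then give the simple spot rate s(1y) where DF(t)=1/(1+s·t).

step 1 [0.5y] zero: DF = P = 616/625 ≈ 0.985600
step 2 [1y] swap r/2=135/4829: DF=(1 − 135/4829·(0.985600))/(1+135/4829) = 473/500 ≈ 0.946000
step 3 [1.5y] zero: DF = P = 4567/5000 ≈ 0.913400
step 4 [2y] swap r/2=606/18619: DF=(1 − 606/18619·(0.985600+0.946000+0.913400))/(1+606/18619) = 2197/2500 ≈ 0.878800
step 5 [2.5y] zero: DF = P = 4291/5000 ≈ 0.858200
step 6 [3y] bond c/2=7/200: DF=(2029939/2000000 − 7/200·(0.985600+0.946000+0.913400+0.878800+0.858200))/(1+7/200) = 8257/10000 ≈ 0.825700
step 7 [3.5y] bond c/2=9/200: DF=(2123163/2000000 − 9/200·(0.985600+0.946000+0.913400+0.878800+0.858200+0.825700))/(1+9/200) = 783/1000 ≈ 0.783000
step 8 [4y] zero: DF = P = 7633/10000 ≈ 0.763300

1 1/2 616/625
2 1 473/500
3 3/2 4567/5000
4 2 2197/2500
5 5/2 4291/5000
6 3 8257/10000
7 7/2 783/1000
8 4 7633/10000
s(1y) = (1/(473/500) − 1)/(1) = 27/473 ≈ 5.7082%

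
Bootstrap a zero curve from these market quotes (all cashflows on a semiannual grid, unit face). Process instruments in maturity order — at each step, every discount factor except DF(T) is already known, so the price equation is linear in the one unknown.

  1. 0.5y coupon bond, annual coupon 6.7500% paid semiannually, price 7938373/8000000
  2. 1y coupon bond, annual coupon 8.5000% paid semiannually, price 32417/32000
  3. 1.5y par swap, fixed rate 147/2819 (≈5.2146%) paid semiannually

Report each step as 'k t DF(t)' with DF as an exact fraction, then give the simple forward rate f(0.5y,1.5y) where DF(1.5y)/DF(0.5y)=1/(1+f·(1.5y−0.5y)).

step 1 [0.5y] bond c/2=27/800: DF=(7938373/8000000 − 27/800·(0))/(1+27/800) = 9599/10000 ≈ 0.959900
step 2 [1y] bond c/2=17/400: DF=(32417/32000 − 17/400·(0.959900))/(1+17/400) = 4663/5000 ≈ 0.932600
step 3 [1.5y] swap r/2=147/5638: DF=(1 − 147/5638·(0.959900+0.932600))/(1+147/5638) = 1853/2000 ≈ 0.926500

1 1/2 9599/10000
2 1 4663/5000
3 3/2 1853/2000
f(0.5y,1.5y) = ((9599/10000)/(1853/2000) − 1)/(1) = 334/9265 ≈ 3.6050%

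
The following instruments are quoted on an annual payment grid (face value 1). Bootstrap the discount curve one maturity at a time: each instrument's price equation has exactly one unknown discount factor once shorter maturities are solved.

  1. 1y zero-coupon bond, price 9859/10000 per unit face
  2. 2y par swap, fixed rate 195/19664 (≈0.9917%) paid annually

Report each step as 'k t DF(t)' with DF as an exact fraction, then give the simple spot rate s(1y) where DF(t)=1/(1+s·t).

1 1 9859/10000
2 2 1961/2000
s(1y) = (1/(9859/10000) − 1)/(1) = 141/9859 ≈ 1.4302%

step 1 [1y] zero: DF = P = 9859/10000 ≈ 0.985900
step 2 [2y] swap r/1=195/19664: DF=(1 − 195/19664·(0.985900))/(1+195/19664) = 1961/2000 ≈ 0.980500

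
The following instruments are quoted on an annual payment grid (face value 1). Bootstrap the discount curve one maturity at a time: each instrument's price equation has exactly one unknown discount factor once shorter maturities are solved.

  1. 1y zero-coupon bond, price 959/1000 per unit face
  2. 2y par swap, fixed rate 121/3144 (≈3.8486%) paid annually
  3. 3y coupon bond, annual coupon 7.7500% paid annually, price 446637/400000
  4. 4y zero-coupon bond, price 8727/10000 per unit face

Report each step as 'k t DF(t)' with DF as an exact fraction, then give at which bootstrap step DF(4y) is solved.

step 1 [1y] zero: DF = P = 959/1000 ≈ 0.959000
step 2 [2y] swap r/1=121/3144: DF=(1 − 121/3144·(0.959000))/(1+121/3144) = 4637/5000 ≈ 0.927400
step 3 [3y] bond c/1=31/400: DF=(446637/400000 − 31/400·(0.959000+0.927400))/(1+31/400) = 4503/5000 ≈ 0.900600
step 4 [4y] zero: DF = P = 8727/10000 ≈ 0.872700

1 1 959/1000
2 2 4637/5000
3 3 4503/5000
4 4 8727/10000
DF(4y) is solved at step 4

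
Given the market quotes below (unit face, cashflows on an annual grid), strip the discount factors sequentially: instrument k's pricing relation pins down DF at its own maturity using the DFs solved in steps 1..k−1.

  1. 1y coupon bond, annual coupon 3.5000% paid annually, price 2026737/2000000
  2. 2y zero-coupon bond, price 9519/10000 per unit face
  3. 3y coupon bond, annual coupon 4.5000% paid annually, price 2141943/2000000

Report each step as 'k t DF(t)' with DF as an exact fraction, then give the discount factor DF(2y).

1 1 9791/10000
2 2 9519/10000
3 3 9417/10000
DF(2y) = 9519/10000 ≈ 0.951900

step 1 [1y] bond c/1=7/200: DF=(2026737/2000000 − 7/200·(0))/(1+7/200) = 9791/10000 ≈ 0.979100
step 2 [2y] zero: DF = P = 9519/10000 ≈ 0.951900
step 3 [3y] bond c/1=9/200: DF=(2141943/2000000 − 9/200·(0.979100+0.951900))/(1+9/200) = 9417/10000 ≈ 0.941700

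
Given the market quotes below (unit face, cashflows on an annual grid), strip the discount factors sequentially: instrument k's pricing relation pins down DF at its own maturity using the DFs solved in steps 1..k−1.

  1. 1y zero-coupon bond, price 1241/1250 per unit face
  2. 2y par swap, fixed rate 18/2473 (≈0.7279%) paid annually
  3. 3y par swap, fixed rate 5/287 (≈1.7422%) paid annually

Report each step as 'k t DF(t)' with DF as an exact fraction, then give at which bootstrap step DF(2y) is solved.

1 1 1241/1250
2 2 616/625
3 3 949/1000
DF(2y) is solved at step 2

step 1 [1y] zero: DF = P = 1241/1250 ≈ 0.992800
step 2 [2y] swap r/1=18/2473: DF=(1 − 18/2473·(0.992800))/(1+18/2473) = 616/625 ≈ 0.985600
step 3 [3y] swap r/1=5/287: DF=(1 − 5/287·(0.992800+0.985600))/(1+5/287) = 949/1000 ≈ 0.949000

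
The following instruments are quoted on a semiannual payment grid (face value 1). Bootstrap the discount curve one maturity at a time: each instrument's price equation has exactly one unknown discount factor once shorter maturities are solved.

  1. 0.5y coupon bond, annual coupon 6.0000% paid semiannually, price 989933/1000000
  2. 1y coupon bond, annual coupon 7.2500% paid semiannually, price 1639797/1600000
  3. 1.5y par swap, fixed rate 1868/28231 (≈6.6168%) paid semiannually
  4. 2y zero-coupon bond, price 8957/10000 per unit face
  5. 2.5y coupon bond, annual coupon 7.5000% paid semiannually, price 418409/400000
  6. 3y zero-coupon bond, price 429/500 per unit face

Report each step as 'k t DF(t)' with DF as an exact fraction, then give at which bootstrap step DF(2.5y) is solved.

step 1 [0.5y] bond c/2=3/100: DF=(989933/1000000 − 3/100·(0))/(1+3/100) = 9611/10000 ≈ 0.961100
step 2 [1y] bond c/2=29/800: DF=(1639797/1600000 − 29/800·(0.961100))/(1+29/800) = 4777/5000 ≈ 0.955400
step 3 [1.5y] swap r/2=934/28231: DF=(1 − 934/28231·(0.961100+0.955400))/(1+934/28231) = 4533/5000 ≈ 0.906600
step 4 [2y] zero: DF = P = 8957/10000 ≈ 0.895700
step 5 [2.5y] bond c/2=3/80: DF=(418409/400000 − 3/80·(0.961100+0.955400+0.906600+0.895700))/(1+3/80) = 4369/5000 ≈ 0.873800
step 6 [3y] zero: DF = P = 429/500 ≈ 0.858000

1 1/2 9611/10000
2 1 4777/5000
3 3/2 4533/5000
4 2 8957/10000
5 5/2 4369/5000
6 3 429/500
DF(2.5y) is solved at step 5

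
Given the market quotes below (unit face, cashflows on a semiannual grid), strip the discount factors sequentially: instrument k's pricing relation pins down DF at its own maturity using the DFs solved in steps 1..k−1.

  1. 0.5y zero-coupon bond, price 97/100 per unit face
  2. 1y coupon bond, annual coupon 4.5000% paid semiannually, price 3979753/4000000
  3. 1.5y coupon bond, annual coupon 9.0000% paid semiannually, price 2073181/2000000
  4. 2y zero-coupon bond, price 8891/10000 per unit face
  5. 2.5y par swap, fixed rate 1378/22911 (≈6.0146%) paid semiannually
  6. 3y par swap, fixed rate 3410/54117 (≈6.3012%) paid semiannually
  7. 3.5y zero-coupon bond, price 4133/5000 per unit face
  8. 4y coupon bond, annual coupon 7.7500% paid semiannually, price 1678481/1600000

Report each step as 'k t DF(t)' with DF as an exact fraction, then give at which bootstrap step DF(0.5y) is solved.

step 1 [0.5y] zero: DF = P = 97/100 ≈ 0.970000
step 2 [1y] bond c/2=9/400: DF=(3979753/4000000 − 9/400·(0.970000))/(1+9/400) = 9517/10000 ≈ 0.951700
step 3 [1.5y] bond c/2=9/200: DF=(2073181/2000000 − 9/200·(0.970000+0.951700))/(1+9/200) = 2273/2500 ≈ 0.909200
step 4 [2y] zero: DF = P = 8891/10000 ≈ 0.889100
step 5 [2.5y] swap r/2=689/22911: DF=(1 − 689/22911·(0.970000+0.951700+0.909200+0.889100))/(1+689/22911) = 4311/5000 ≈ 0.862200
step 6 [3y] swap r/2=1705/54117: DF=(1 − 1705/54117·(0.970000+0.951700+0.909200+0.889100+0.862200))/(1+1705/54117) = 1659/2000 ≈ 0.829500
step 7 [3.5y] zero: DF = P = 4133/5000 ≈ 0.826600
step 8 [4y] bond c/2=31/800: DF=(1678481/1600000 − 31/800·(0.970000+0.951700+0.909200+0.889100+0.862200+0.829500+0.826600))/(1+31/800) = 1943/2500 ≈ 0.777200

1 1/2 97/100
2 1 9517/10000
3 3/2 2273/2500
4 2 8891/10000
5 5/2 4311/5000
6 3 1659/2000
7 7/2 4133/5000
8 4 1943/2500
DF(0.5y) is solved at step 1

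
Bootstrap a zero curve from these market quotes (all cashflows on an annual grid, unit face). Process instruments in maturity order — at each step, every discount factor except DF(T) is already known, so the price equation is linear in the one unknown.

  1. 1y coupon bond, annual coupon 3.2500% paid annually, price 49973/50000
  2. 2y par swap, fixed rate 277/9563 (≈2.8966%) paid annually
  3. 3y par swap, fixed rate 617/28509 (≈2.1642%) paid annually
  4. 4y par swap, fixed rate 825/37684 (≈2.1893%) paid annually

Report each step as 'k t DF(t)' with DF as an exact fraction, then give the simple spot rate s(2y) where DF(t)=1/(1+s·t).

1 1 121/125
2 2 4723/5000
3 3 9383/10000
4 4 367/400
s(2y) = (1/(4723/5000) − 1)/(2) = 277/9446 ≈ 2.9325%

step 1 [1y] bond c/1=13/400: DF=(49973/50000 − 13/400·(0))/(1+13/400) = 121/125 ≈ 0.968000
step 2 [2y] swap r/1=277/9563: DF=(1 − 277/9563·(0.968000))/(1+277/9563) = 4723/5000 ≈ 0.944600
step 3 [3y] swap r/1=617/28509: DF=(1 − 617/28509·(0.968000+0.944600))/(1+617/28509) = 9383/10000 ≈ 0.938300
step 4 [4y] swap r/1=825/37684: DF=(1 − 825/37684·(0.968000+0.944600+0.938300))/(1+825/37684) = 367/400 ≈ 0.917500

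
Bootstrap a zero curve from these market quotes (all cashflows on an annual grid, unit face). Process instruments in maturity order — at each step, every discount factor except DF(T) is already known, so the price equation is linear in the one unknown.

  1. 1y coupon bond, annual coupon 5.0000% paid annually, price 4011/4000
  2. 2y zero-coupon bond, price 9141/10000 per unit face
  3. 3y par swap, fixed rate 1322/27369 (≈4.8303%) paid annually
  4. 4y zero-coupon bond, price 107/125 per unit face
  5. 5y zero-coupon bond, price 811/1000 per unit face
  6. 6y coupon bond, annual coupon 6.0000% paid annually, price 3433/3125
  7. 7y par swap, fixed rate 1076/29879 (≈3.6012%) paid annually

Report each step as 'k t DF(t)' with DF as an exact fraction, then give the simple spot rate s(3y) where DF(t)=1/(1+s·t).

step 1 [1y] bond c/1=1/20: DF=(4011/4000 − 1/20·(0))/(1+1/20) = 191/200 ≈ 0.955000
step 2 [2y] zero: DF = P = 9141/10000 ≈ 0.914100
step 3 [3y] swap r/1=1322/27369: DF=(1 − 1322/27369·(0.955000+0.914100))/(1+1322/27369) = 4339/5000 ≈ 0.867800
step 4 [4y] zero: DF = P = 107/125 ≈ 0.856000
step 5 [5y] zero: DF = P = 811/1000 ≈ 0.811000
step 6 [6y] bond c/1=3/50: DF=(3433/3125 − 3/50·(0.955000+0.914100+0.867800+0.856000+0.811000))/(1+3/50) = 7871/10000 ≈ 0.787100
step 7 [7y] swap r/1=1076/29879: DF=(1 − 1076/29879·(0.955000+0.914100+0.867800+0.856000+0.811000+0.787100))/(1+1076/29879) = 981/1250 ≈ 0.784800

1 1 191/200
2 2 9141/10000
3 3 4339/5000
4 4 107/125
5 5 811/1000
6 6 7871/10000
7 7 981/1250
s(3y) = (1/(4339/5000) − 1)/(3) = 661/13017 ≈ 5.0780%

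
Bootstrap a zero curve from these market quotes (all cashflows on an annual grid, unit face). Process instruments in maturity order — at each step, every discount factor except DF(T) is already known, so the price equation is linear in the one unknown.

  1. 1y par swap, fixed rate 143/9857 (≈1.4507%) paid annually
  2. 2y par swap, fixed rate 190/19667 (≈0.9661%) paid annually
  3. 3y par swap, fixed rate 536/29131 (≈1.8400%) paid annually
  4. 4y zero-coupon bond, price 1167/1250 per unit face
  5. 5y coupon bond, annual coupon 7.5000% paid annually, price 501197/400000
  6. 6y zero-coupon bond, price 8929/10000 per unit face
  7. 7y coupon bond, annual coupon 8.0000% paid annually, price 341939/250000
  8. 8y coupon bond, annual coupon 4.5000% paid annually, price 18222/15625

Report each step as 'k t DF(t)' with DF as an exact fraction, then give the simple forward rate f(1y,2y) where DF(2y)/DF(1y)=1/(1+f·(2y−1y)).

1 1 9857/10000
2 2 981/1000
3 3 1183/1250
4 4 1167/1250
5 5 2243/2500
6 6 8929/10000
7 7 8489/10000
8 8 8367/10000
f(1y,2y) = ((9857/10000)/(981/1000) − 1)/(1) = 47/9810 ≈ 0.4791%

step 1 [1y] swap r/1=143/9857: DF=(1 − 143/9857·(0))/(1+143/9857) = 9857/10000 ≈ 0.985700
step 2 [2y] swap r/1=190/19667: DF=(1 − 190/19667·(0.985700))/(1+190/19667) = 981/1000 ≈ 0.981000
step 3 [3y] swap r/1=536/29131: DF=(1 − 536/29131·(0.985700+0.981000))/(1+536/29131) = 1183/1250 ≈ 0.946400
step 4 [4y] zero: DF = P = 1167/1250 ≈ 0.933600
step 5 [5y] bond c/1=3/40: DF=(501197/400000 − 3/40·(0.985700+0.981000+0.946400+0.933600))/(1+3/40) = 2243/2500 ≈ 0.897200
step 6 [6y] zero: DF = P = 8929/10000 ≈ 0.892900
step 7 [7y] bond c/1=2/25: DF=(341939/250000 − 2/25·(0.985700+0.981000+0.946400+0.933600+0.897200+0.892900))/(1+2/25) = 8489/10000 ≈ 0.848900
step 8 [8y] bond c/1=9/200: DF=(18222/15625 − 9/200·(0.985700+0.981000+0.946400+0.933600+0.897200+0.892900+0.848900))/(1+9/200) = 8367/10000 ≈ 0.836700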